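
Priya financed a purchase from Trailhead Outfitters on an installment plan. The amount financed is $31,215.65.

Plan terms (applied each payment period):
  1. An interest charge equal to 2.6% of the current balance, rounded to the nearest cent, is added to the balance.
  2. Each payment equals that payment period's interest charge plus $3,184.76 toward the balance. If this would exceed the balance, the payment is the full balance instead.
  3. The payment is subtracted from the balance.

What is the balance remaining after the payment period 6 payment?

Payment period 1: opening $31,215.65; interest $811.61 → $32,027.26; payment $3,996.37; balance $28,030.89
Payment period 2: opening $28,030.89; interest $728.80 → $28,759.69; payment $3,913.56; balance $24,846.13
Payment period 3: opening $24,846.13; interest $646.00 → $25,492.13; payment $3,830.76; balance $21,661.37
Payment period 4: opening $21,661.37; interest $563.20 → $22,224.57; payment $3,747.96; balance $18,476.61
Payment period 5: opening $18,476.61; interest $480.39 → $18,957.00; payment $3,665.15; balance $15,291.85
Payment period 6: opening $15,291.85; interest $397.59 → $15,689.44; payment $3,582.35; balance $12,107.09

$12,107.09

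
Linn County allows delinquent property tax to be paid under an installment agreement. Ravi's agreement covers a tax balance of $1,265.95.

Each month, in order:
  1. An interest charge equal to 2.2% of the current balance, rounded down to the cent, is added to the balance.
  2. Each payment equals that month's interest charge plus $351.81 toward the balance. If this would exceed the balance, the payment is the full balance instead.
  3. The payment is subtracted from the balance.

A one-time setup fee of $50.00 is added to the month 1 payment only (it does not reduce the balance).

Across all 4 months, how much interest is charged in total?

$64.96

# | Opening | Interest | Payment | Fee | End bal
1 | $1,265.95 | $27.85 | $379.66 | $50.00 | $914.14
2 | $914.14 | $20.11 | $371.92 | — | $562.33
3 | $562.33 | $12.37 | $364.18 | — | $210.52
4 | $210.52 | $4.63 | $215.15 | — | $0.00
Total interest: $27.85 + $20.11 + $12.37 + $4.63 = $64.96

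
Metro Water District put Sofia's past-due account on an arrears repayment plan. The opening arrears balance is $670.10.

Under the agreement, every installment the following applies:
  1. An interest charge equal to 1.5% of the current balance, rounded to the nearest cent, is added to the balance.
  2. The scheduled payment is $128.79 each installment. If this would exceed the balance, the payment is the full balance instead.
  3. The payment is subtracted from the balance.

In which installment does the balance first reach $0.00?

Installment 1: opening $670.10; interest $10.05 → $680.15; payment $128.79; balance $551.36
Installment 2: opening $551.36; interest $8.27 → $559.63; payment $128.79; balance $430.84
Installment 3: opening $430.84; interest $6.46 → $437.30; payment $128.79; balance $308.51
Installment 4: opening $308.51; interest $4.63 → $313.14; payment $128.79; balance $184.35
Installment 5: opening $184.35; interest $2.77 → $187.12; payment $128.79; balance $58.33
Installment 6: opening $58.33; interest $0.87 → $59.20; payment $59.20; balance $0.00
Balance reaches $0.00 in installment 6.

6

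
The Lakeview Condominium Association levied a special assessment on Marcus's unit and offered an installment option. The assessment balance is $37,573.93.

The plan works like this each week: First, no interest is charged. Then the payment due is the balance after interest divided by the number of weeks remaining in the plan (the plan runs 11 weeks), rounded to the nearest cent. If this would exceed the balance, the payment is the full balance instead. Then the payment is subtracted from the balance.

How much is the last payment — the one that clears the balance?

$3,415.81

Week 1: opening $37,573.93; payment $3,415.81; balance $34,158.12
Week 2: opening $34,158.12; payment $3,415.81; balance $30,742.31
Week 3: opening $30,742.31; payment $3,415.81; balance $27,326.50
Week 4: opening $27,326.50; payment $3,415.81; balance $23,910.69
Week 5: opening $23,910.69; payment $3,415.81; balance $20,494.88
Week 6: opening $20,494.88; payment $3,415.81; balance $17,079.07
Week 7: opening $17,079.07; payment $3,415.81; balance $13,663.26
Week 8: opening $13,663.26; payment $3,415.82; balance $10,247.44
Week 9: opening $10,247.44; payment $3,415.81; balance $6,831.63
Week 10: opening $6,831.63; payment $3,415.82; balance $3,415.81
Week 11: opening $3,415.81; payment $3,415.81; balance $0.00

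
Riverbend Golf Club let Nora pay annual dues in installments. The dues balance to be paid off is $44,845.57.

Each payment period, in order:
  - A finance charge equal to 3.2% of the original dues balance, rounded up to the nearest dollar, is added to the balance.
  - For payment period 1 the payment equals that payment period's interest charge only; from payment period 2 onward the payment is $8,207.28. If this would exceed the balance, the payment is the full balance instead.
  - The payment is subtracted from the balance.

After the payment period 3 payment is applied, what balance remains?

Payment period 1: $44,845.57 +$1,436.00 interest = $46,281.57; pay $1,436.00 → $44,845.57
Payment period 2: $44,845.57 +$1,436.00 interest = $46,281.57; pay $8,207.28 → $38,074.29
Payment period 3: $38,074.29 +$1,436.00 interest = $39,510.29; pay $8,207.28 → $31,303.01

$31,303.01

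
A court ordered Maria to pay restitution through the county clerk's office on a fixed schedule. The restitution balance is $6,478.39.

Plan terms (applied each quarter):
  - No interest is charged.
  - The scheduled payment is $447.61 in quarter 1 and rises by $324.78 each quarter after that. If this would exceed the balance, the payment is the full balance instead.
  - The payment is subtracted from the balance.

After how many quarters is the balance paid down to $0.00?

6

# | Opening | Payment | End bal
1 | $6,478.39 | $447.61 | $6,030.78
2 | $6,030.78 | $772.39 | $5,258.39
3 | $5,258.39 | $1,097.17 | $4,161.22
4 | $4,161.22 | $1,421.95 | $2,739.27
5 | $2,739.27 | $1,746.73 | $992.54
6 | $992.54 | $992.54 | $0.00
Balance reaches $0.00 in quarter 6.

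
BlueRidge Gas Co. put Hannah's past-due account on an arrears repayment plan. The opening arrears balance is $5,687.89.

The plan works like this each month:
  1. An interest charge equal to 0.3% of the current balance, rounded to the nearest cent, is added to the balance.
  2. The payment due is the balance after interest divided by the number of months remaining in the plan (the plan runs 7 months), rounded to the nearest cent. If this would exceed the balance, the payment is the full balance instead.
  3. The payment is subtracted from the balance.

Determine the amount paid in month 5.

Month 1: $5,687.89 +$17.06 interest = $5,704.95; pay $814.99 → $4,889.96
Month 2: $4,889.96 +$14.67 interest = $4,904.63; pay $817.44 → $4,087.19
Month 3: $4,087.19 +$12.26 interest = $4,099.45; pay $819.89 → $3,279.56
Month 4: $3,279.56 +$9.84 interest = $3,289.40; pay $822.35 → $2,467.05
Month 5: $2,467.05 +$7.40 interest = $2,474.45; pay $824.82 → $1,649.63

$824.82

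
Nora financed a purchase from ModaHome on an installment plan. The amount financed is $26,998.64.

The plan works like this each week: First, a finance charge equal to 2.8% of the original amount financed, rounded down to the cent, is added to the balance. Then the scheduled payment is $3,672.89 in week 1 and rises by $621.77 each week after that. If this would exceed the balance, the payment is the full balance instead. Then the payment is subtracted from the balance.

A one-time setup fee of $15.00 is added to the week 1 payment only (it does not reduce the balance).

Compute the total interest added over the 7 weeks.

$5,291.72

# | Opening | Interest | Payment | Fee | End bal
1 | $26,998.64 | $755.96 | $3,672.89 | $15.00 | $24,081.71
2 | $24,081.71 | $755.96 | $4,294.66 | — | $20,543.01
3 | $20,543.01 | $755.96 | $4,916.43 | — | $16,382.54
4 | $16,382.54 | $755.96 | $5,538.20 | — | $11,600.30
5 | $11,600.30 | $755.96 | $6,159.97 | — | $6,196.29
6 | $6,196.29 | $755.96 | $6,781.74 | — | $170.51
7 | $170.51 | $755.96 | $926.47 | — | $0.00
Total interest: $755.96 + $755.96 + $755.96 + $755.96 + $755.96 + $755.96 + $755.96 = $5,291.72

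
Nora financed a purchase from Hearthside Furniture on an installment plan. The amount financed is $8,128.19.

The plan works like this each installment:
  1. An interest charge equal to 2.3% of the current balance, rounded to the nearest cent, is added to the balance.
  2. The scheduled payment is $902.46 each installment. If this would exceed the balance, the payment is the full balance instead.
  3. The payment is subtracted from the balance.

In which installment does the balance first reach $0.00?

# | Opening | Interest | Payment | End bal
1 | $8,128.19 | $186.95 | $902.46 | $7,412.68
2 | $7,412.68 | $170.49 | $902.46 | $6,680.71
3 | $6,680.71 | $153.66 | $902.46 | $5,931.91
4 | $5,931.91 | $136.43 | $902.46 | $5,165.88
5 | $5,165.88 | $118.82 | $902.46 | $4,382.24
6 | $4,382.24 | $100.79 | $902.46 | $3,580.57
7 | $3,580.57 | $82.35 | $902.46 | $2,760.46
8 | $2,760.46 | $63.49 | $902.46 | $1,921.49
9 | $1,921.49 | $44.19 | $902.46 | $1,063.22
10 | $1,063.22 | $24.45 | $902.46 | $185.21
11 | $185.21 | $4.26 | $189.47 | $0.00
Balance reaches $0.00 in installment 11.

11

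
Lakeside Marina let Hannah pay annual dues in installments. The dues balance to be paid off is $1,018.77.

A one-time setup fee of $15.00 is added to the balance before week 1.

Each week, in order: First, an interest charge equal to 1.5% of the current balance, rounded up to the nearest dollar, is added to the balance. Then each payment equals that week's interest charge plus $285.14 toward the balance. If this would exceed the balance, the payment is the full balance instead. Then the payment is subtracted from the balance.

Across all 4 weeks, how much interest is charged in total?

# | Opening | Interest | Payment | End bal
1 | $1,033.77 | $16.00 | $301.14 | $748.63
2 | $748.63 | $12.00 | $297.14 | $463.49
3 | $463.49 | $7.00 | $292.14 | $178.35
4 | $178.35 | $3.00 | $181.35 | $0.00
Total interest: $16.00 + $12.00 + $7.00 + $3.00 = $38.00

$38.00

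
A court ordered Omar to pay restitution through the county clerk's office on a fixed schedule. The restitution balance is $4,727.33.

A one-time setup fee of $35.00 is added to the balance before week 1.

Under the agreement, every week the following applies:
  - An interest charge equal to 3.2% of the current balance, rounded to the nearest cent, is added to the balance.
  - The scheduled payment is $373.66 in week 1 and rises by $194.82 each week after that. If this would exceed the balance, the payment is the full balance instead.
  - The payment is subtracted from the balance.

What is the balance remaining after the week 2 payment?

$4,117.89

# | Opening | Interest | Payment | End bal
1 | $4,762.33 | $152.39 | $373.66 | $4,541.06
2 | $4,541.06 | $145.31 | $568.48 | $4,117.89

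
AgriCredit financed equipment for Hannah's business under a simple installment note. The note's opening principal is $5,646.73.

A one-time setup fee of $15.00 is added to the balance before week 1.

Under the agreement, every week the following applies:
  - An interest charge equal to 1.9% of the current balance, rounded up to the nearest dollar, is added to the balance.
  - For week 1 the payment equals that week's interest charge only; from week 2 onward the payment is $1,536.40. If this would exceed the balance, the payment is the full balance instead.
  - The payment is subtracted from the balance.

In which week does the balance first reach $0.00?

5

# | Opening | Interest | Payment | End bal
1 | $5,661.73 | $108.00 | $108.00 | $5,661.73
2 | $5,661.73 | $108.00 | $1,536.40 | $4,233.33
3 | $4,233.33 | $81.00 | $1,536.40 | $2,777.93
4 | $2,777.93 | $53.00 | $1,536.40 | $1,294.53
5 | $1,294.53 | $25.00 | $1,319.53 | $0.00
Balance reaches $0.00 in week 5.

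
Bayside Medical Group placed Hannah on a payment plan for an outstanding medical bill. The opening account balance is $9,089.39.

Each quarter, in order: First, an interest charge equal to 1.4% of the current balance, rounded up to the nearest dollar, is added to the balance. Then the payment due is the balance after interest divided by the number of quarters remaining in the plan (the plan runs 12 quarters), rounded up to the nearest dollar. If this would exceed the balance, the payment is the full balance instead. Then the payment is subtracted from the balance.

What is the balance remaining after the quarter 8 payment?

$3,386.39

# | Opening | Interest | Payment | End bal
1 | $9,089.39 | $128.00 | $769.00 | $8,448.39
2 | $8,448.39 | $119.00 | $779.00 | $7,788.39
3 | $7,788.39 | $110.00 | $790.00 | $7,108.39
4 | $7,108.39 | $100.00 | $801.00 | $6,407.39
5 | $6,407.39 | $90.00 | $813.00 | $5,684.39
6 | $5,684.39 | $80.00 | $824.00 | $4,940.39
7 | $4,940.39 | $70.00 | $836.00 | $4,174.39
8 | $4,174.39 | $59.00 | $847.00 | $3,386.39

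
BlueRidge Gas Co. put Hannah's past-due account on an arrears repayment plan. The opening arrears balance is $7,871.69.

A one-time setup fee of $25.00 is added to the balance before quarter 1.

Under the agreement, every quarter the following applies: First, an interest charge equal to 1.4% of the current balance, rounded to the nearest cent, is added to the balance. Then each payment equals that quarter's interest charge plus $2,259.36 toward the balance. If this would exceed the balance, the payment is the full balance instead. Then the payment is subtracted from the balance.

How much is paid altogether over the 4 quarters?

# | Opening | Interest | Payment | End bal
1 | $7,896.69 | $110.55 | $2,369.91 | $5,637.33
2 | $5,637.33 | $78.92 | $2,338.28 | $3,377.97
3 | $3,377.97 | $47.29 | $2,306.65 | $1,118.61
4 | $1,118.61 | $15.66 | $1,134.27 | $0.00
Total paid: $8,149.11

$8,149.11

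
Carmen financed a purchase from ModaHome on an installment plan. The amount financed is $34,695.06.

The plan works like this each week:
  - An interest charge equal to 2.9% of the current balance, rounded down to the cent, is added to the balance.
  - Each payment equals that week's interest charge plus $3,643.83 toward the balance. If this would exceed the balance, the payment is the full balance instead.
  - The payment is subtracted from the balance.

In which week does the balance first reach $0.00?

10

Week 1: $34,695.06 +$1,006.15 interest = $35,701.21; pay $4,649.98 → $31,051.23
Week 2: $31,051.23 +$900.48 interest = $31,951.71; pay $4,544.31 → $27,407.40
Week 3: $27,407.40 +$794.81 interest = $28,202.21; pay $4,438.64 → $23,763.57
Week 4: $23,763.57 +$689.14 interest = $24,452.71; pay $4,332.97 → $20,119.74
Week 5: $20,119.74 +$583.47 interest = $20,703.21; pay $4,227.30 → $16,475.91
Week 6: $16,475.91 +$477.80 interest = $16,953.71; pay $4,121.63 → $12,832.08
Week 7: $12,832.08 +$372.13 interest = $13,204.21; pay $4,015.96 → $9,188.25
Week 8: $9,188.25 +$266.45 interest = $9,454.70; pay $3,910.28 → $5,544.42
Week 9: $5,544.42 +$160.78 interest = $5,705.20; pay $3,804.61 → $1,900.59
Week 10: $1,900.59 +$55.11 interest = $1,955.70; pay $1,955.70 → $0.00
Balance reaches $0.00 in week 10.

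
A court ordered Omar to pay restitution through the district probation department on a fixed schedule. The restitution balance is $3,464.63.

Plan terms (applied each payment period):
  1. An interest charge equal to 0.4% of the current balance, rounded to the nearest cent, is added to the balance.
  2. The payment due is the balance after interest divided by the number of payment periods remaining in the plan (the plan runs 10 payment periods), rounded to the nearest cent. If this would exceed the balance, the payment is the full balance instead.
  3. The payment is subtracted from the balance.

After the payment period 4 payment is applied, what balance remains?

$2,112.24

Payment period 1: $3,464.63 +$13.86 interest = $3,478.49; pay $347.85 → $3,130.64
Payment period 2: $3,130.64 +$12.52 interest = $3,143.16; pay $349.24 → $2,793.92
Payment period 3: $2,793.92 +$11.18 interest = $2,805.10; pay $350.64 → $2,454.46
Payment period 4: $2,454.46 +$9.82 interest = $2,464.28; pay $352.04 → $2,112.24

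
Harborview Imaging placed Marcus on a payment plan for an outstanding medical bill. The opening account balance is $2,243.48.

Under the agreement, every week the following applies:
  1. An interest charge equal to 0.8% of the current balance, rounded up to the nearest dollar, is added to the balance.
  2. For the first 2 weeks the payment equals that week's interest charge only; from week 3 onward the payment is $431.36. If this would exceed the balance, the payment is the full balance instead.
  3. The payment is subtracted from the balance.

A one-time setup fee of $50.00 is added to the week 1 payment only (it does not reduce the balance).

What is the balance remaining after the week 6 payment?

$571.04

Week 1: $2,243.48 +$18.00 interest = $2,261.48; pay $18.00 (+ $50.00 fee) → $2,243.48
Week 2: $2,243.48 +$18.00 interest = $2,261.48; pay $18.00 → $2,243.48
Week 3: $2,243.48 +$18.00 interest = $2,261.48; pay $431.36 → $1,830.12
Week 4: $1,830.12 +$15.00 interest = $1,845.12; pay $431.36 → $1,413.76
Week 5: $1,413.76 +$12.00 interest = $1,425.76; pay $431.36 → $994.40
Week 6: $994.40 +$8.00 interest = $1,002.40; pay $431.36 → $571.04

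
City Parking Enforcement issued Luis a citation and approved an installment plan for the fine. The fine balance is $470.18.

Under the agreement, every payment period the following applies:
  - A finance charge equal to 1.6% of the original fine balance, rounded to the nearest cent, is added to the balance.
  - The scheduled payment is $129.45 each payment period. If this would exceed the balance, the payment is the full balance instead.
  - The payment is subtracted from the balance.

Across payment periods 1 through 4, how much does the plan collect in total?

# | Opening | Interest | Payment | End bal
1 | $470.18 | $7.52 | $129.45 | $348.25
2 | $348.25 | $7.52 | $129.45 | $226.32
3 | $226.32 | $7.52 | $129.45 | $104.39
4 | $104.39 | $7.52 | $111.91 | $0.00
Total paid: $500.26

$500.26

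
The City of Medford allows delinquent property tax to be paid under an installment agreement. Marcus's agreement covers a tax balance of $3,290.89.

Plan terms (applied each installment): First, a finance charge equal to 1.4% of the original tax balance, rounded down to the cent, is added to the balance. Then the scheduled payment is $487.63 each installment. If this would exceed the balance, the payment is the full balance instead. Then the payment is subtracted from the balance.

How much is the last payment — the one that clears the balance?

Installment 1: $3,290.89 +$46.07 interest = $3,336.96; pay $487.63 → $2,849.33
Installment 2: $2,849.33 +$46.07 interest = $2,895.40; pay $487.63 → $2,407.77
Installment 3: $2,407.77 +$46.07 interest = $2,453.84; pay $487.63 → $1,966.21
Installment 4: $1,966.21 +$46.07 interest = $2,012.28; pay $487.63 → $1,524.65
Installment 5: $1,524.65 +$46.07 interest = $1,570.72; pay $487.63 → $1,083.09
Installment 6: $1,083.09 +$46.07 interest = $1,129.16; pay $487.63 → $641.53
Installment 7: $641.53 +$46.07 interest = $687.60; pay $487.63 → $199.97
Installment 8: $199.97 +$46.07 interest = $246.04; pay $246.04 → $0.00

$246.04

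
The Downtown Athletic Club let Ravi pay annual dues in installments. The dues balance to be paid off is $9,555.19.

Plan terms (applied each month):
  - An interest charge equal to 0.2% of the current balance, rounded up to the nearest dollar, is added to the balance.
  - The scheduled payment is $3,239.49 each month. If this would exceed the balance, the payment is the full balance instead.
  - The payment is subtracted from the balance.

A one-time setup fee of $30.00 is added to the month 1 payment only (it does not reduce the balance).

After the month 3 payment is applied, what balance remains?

$0.00

Month 1: $9,555.19 +$20.00 interest = $9,575.19; pay $3,239.49 (+ $30.00 fee) → $6,335.70
Month 2: $6,335.70 +$13.00 interest = $6,348.70; pay $3,239.49 → $3,109.21
Month 3: $3,109.21 +$7.00 interest = $3,116.21; pay $3,116.21 → $0.00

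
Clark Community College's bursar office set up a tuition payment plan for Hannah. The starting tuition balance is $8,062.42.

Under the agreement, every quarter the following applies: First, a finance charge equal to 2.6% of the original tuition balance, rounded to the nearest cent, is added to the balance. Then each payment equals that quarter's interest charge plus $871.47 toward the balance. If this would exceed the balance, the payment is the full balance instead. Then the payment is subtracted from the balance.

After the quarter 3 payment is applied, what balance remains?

Quarter 1: $8,062.42 +$209.62 interest = $8,272.04; pay $1,081.09 → $7,190.95
Quarter 2: $7,190.95 +$209.62 interest = $7,400.57; pay $1,081.09 → $6,319.48
Quarter 3: $6,319.48 +$209.62 interest = $6,529.10; pay $1,081.09 → $5,448.01

$5,448.01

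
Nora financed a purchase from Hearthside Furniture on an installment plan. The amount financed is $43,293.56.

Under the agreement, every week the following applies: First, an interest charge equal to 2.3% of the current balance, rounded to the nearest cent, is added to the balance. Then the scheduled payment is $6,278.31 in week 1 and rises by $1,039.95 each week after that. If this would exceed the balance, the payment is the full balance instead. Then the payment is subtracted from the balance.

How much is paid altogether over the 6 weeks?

$46,902.01

# | Opening | Interest | Payment | End bal
1 | $43,293.56 | $995.75 | $6,278.31 | $38,011.00
2 | $38,011.00 | $874.25 | $7,318.26 | $31,566.99
3 | $31,566.99 | $726.04 | $8,358.21 | $23,934.82
4 | $23,934.82 | $550.50 | $9,398.16 | $15,087.16
5 | $15,087.16 | $347.00 | $10,438.11 | $4,996.05
6 | $4,996.05 | $114.91 | $5,110.96 | $0.00
Total paid: $46,902.01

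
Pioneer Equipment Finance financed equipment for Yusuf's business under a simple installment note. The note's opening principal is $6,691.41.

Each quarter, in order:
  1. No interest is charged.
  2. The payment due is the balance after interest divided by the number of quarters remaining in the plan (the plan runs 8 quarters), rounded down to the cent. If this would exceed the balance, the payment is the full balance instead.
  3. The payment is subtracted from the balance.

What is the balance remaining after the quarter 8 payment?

$0.00

Quarter 1: opening $6,691.41; payment $836.42; balance $5,854.99
Quarter 2: opening $5,854.99; payment $836.42; balance $5,018.57
Quarter 3: opening $5,018.57; payment $836.42; balance $4,182.15
Quarter 4: opening $4,182.15; payment $836.43; balance $3,345.72
Quarter 5: opening $3,345.72; payment $836.43; balance $2,509.29
Quarter 6: opening $2,509.29; payment $836.43; balance $1,672.86
Quarter 7: opening $1,672.86; payment $836.43; balance $836.43
Quarter 8: opening $836.43; payment $836.43; balance $0.00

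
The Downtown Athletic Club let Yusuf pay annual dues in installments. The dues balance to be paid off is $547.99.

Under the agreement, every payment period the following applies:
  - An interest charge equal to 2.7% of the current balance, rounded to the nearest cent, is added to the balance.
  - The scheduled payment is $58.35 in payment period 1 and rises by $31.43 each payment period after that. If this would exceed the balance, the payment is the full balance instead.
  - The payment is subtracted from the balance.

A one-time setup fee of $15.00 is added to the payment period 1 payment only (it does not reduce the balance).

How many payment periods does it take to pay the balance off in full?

5

Payment period 1: opening $547.99; interest $14.80 → $562.79; payment $58.35 (+ $15.00 fee); balance $504.44
Payment period 2: opening $504.44; interest $13.62 → $518.06; payment $89.78; balance $428.28
Payment period 3: opening $428.28; interest $11.56 → $439.84; payment $121.21; balance $318.63
Payment period 4: opening $318.63; interest $8.60 → $327.23; payment $152.64; balance $174.59
Payment period 5: opening $174.59; interest $4.71 → $179.30; payment $179.30; balance $0.00
Balance reaches $0.00 in payment period 5.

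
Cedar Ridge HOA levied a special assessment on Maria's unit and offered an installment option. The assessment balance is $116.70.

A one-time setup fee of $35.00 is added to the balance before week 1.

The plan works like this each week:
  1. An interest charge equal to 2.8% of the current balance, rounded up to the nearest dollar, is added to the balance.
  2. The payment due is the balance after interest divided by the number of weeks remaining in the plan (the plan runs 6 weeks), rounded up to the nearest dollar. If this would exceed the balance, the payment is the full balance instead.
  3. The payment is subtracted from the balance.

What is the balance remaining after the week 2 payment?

# | Opening | Interest | Payment | End bal
1 | $151.70 | $5.00 | $27.00 | $129.70
2 | $129.70 | $4.00 | $27.00 | $106.70

$106.70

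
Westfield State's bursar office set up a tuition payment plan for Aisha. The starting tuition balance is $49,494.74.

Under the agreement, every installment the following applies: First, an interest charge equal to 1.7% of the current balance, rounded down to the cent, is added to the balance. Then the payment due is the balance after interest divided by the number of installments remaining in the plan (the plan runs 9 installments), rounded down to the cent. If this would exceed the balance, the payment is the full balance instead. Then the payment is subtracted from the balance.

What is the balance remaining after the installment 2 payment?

Installment 1: $49,494.74 +$841.41 interest = $50,336.15; pay $5,592.90 → $44,743.25
Installment 2: $44,743.25 +$760.63 interest = $45,503.88; pay $5,687.98 → $39,815.90

$39,815.90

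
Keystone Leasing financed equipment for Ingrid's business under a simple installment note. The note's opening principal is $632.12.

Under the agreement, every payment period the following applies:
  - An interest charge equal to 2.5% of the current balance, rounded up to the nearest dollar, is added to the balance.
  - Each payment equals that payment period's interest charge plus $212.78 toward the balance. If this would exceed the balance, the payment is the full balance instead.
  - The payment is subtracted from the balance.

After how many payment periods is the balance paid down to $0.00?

Payment period 1: $632.12 +$16.00 interest = $648.12; pay $228.78 → $419.34
Payment period 2: $419.34 +$11.00 interest = $430.34; pay $223.78 → $206.56
Payment period 3: $206.56 +$6.00 interest = $212.56; pay $212.56 → $0.00
Balance reaches $0.00 in payment period 3.

3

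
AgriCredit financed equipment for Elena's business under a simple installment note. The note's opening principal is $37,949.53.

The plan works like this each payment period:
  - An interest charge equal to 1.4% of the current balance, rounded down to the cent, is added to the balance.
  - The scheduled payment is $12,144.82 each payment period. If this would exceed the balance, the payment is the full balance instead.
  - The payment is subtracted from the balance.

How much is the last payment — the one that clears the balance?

$2,655.55

Payment period 1: $37,949.53 +$531.29 interest = $38,480.82; pay $12,144.82 → $26,336.00
Payment period 2: $26,336.00 +$368.70 interest = $26,704.70; pay $12,144.82 → $14,559.88
Payment period 3: $14,559.88 +$203.83 interest = $14,763.71; pay $12,144.82 → $2,618.89
Payment period 4: $2,618.89 +$36.66 interest = $2,655.55; pay $2,655.55 → $0.00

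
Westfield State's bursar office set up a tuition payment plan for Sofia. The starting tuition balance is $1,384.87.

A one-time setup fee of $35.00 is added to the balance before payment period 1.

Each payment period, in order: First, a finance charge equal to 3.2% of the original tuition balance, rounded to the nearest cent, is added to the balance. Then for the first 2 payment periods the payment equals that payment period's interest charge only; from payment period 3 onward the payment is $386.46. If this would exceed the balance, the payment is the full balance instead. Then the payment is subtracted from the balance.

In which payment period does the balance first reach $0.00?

7

Payment period 1: $1,419.87 +$44.32 interest = $1,464.19; pay $44.32 → $1,419.87
Payment period 2: $1,419.87 +$44.32 interest = $1,464.19; pay $44.32 → $1,419.87
Payment period 3: $1,419.87 +$44.32 interest = $1,464.19; pay $386.46 → $1,077.73
Payment period 4: $1,077.73 +$44.32 interest = $1,122.05; pay $386.46 → $735.59
Payment period 5: $735.59 +$44.32 interest = $779.91; pay $386.46 → $393.45
Payment period 6: $393.45 +$44.32 interest = $437.77; pay $386.46 → $51.31
Payment period 7: $51.31 +$44.32 interest = $95.63; pay $95.63 → $0.00
Balance reaches $0.00 in payment period 7.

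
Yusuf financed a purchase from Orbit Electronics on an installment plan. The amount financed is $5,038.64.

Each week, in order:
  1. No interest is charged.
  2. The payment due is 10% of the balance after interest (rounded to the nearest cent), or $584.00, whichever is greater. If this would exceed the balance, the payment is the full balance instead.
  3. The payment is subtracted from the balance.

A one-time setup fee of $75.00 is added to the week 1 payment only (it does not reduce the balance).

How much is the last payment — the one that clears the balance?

$366.64

Week 1: $5,038.64 − $584.00 (+ $75.00 fee) → $4,454.64
Week 2: $4,454.64 − $584.00 → $3,870.64
Week 3: $3,870.64 − $584.00 → $3,286.64
Week 4: $3,286.64 − $584.00 → $2,702.64
Week 5: $2,702.64 − $584.00 → $2,118.64
Week 6: $2,118.64 − $584.00 → $1,534.64
Week 7: $1,534.64 − $584.00 → $950.64
Week 8: $950.64 − $584.00 → $366.64
Week 9: $366.64 − $366.64 → $0.00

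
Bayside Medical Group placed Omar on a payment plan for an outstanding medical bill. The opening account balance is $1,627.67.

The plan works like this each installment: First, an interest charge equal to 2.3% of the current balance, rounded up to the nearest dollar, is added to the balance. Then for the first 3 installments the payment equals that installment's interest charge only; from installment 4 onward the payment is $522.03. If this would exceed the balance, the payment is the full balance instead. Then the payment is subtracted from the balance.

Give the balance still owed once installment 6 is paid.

$141.58

# | Opening | Interest | Payment | End bal
1 | $1,627.67 | $38.00 | $38.00 | $1,627.67
2 | $1,627.67 | $38.00 | $38.00 | $1,627.67
3 | $1,627.67 | $38.00 | $38.00 | $1,627.67
4 | $1,627.67 | $38.00 | $522.03 | $1,143.64
5 | $1,143.64 | $27.00 | $522.03 | $648.61
6 | $648.61 | $15.00 | $522.03 | $141.58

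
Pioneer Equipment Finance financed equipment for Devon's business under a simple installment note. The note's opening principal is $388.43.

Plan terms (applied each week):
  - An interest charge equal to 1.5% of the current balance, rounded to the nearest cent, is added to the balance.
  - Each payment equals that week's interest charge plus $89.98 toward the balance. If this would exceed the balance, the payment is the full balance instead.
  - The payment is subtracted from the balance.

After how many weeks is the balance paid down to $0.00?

5

Week 1: $388.43 +$5.83 interest = $394.26; pay $95.81 → $298.45
Week 2: $298.45 +$4.48 interest = $302.93; pay $94.46 → $208.47
Week 3: $208.47 +$3.13 interest = $211.60; pay $93.11 → $118.49
Week 4: $118.49 +$1.78 interest = $120.27; pay $91.76 → $28.51
Week 5: $28.51 +$0.43 interest = $28.94; pay $28.94 → $0.00
Balance reaches $0.00 in week 5.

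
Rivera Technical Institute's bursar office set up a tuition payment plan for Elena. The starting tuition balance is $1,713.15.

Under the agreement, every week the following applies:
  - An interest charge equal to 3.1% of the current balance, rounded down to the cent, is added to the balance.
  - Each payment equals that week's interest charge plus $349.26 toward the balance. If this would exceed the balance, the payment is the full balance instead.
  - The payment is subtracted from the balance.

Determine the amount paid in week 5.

$325.90

Week 1: opening $1,713.15; interest $53.10 → $1,766.25; payment $402.36; balance $1,363.89
Week 2: opening $1,363.89; interest $42.28 → $1,406.17; payment $391.54; balance $1,014.63
Week 3: opening $1,014.63; interest $31.45 → $1,046.08; payment $380.71; balance $665.37
Week 4: opening $665.37; interest $20.62 → $685.99; payment $369.88; balance $316.11
Week 5: opening $316.11; interest $9.79 → $325.90; payment $325.90; balance $0.00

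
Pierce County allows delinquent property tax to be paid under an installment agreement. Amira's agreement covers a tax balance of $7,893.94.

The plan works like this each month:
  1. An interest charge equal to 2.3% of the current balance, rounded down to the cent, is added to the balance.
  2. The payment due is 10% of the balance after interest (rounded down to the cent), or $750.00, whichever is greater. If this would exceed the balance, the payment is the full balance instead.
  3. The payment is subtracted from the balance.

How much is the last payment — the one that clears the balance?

# | Opening | Interest | Payment | End bal
1 | $7,893.94 | $181.56 | $807.55 | $7,267.95
2 | $7,267.95 | $167.16 | $750.00 | $6,685.11
3 | $6,685.11 | $153.75 | $750.00 | $6,088.86
4 | $6,088.86 | $140.04 | $750.00 | $5,478.90
5 | $5,478.90 | $126.01 | $750.00 | $4,854.91
6 | $4,854.91 | $111.66 | $750.00 | $4,216.57
7 | $4,216.57 | $96.98 | $750.00 | $3,563.55
8 | $3,563.55 | $81.96 | $750.00 | $2,895.51
9 | $2,895.51 | $66.59 | $750.00 | $2,212.10
10 | $2,212.10 | $50.87 | $750.00 | $1,512.97
11 | $1,512.97 | $34.79 | $750.00 | $797.76
12 | $797.76 | $18.34 | $750.00 | $66.10
13 | $66.10 | $1.52 | $67.62 | $0.00

$67.62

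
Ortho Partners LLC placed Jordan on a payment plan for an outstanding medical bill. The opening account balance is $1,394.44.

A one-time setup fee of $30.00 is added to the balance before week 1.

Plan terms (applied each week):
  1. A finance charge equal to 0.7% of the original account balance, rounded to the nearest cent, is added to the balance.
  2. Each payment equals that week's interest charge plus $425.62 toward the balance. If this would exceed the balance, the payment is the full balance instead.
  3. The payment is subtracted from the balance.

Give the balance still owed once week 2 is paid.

Week 1: opening $1,424.44; interest $9.76 → $1,434.20; payment $435.38; balance $998.82
Week 2: opening $998.82; interest $9.76 → $1,008.58; payment $435.38; balance $573.20

$573.20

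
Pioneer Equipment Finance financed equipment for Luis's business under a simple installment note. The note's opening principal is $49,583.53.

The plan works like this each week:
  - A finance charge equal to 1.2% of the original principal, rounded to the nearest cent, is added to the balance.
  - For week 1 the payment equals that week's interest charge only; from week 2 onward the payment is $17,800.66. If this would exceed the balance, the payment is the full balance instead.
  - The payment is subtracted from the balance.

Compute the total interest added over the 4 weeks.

Week 1: opening $49,583.53; interest $595.00 → $50,178.53; payment $595.00; balance $49,583.53
Week 2: opening $49,583.53; interest $595.00 → $50,178.53; payment $17,800.66; balance $32,377.87
Week 3: opening $32,377.87; interest $595.00 → $32,972.87; payment $17,800.66; balance $15,172.21
Week 4: opening $15,172.21; interest $595.00 → $15,767.21; payment $15,767.21; balance $0.00
Total interest: $595.00 + $595.00 + $595.00 + $595.00 = $2,380.00

$2,380.00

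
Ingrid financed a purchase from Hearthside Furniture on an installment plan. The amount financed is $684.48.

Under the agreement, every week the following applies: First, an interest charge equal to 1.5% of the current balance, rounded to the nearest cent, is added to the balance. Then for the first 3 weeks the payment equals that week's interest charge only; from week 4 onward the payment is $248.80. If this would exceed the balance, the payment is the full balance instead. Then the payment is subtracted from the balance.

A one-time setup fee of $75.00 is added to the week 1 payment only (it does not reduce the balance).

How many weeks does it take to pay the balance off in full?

6

Week 1: opening $684.48; interest $10.27 → $694.75; payment $10.27 (+ $75.00 fee); balance $684.48
Week 2: opening $684.48; interest $10.27 → $694.75; payment $10.27; balance $684.48
Week 3: opening $684.48; interest $10.27 → $694.75; payment $10.27; balance $684.48
Week 4: opening $684.48; interest $10.27 → $694.75; payment $248.80; balance $445.95
Week 5: opening $445.95; interest $6.69 → $452.64; payment $248.80; balance $203.84
Week 6: opening $203.84; interest $3.06 → $206.90; payment $206.90; balance $0.00
Balance reaches $0.00 in week 6.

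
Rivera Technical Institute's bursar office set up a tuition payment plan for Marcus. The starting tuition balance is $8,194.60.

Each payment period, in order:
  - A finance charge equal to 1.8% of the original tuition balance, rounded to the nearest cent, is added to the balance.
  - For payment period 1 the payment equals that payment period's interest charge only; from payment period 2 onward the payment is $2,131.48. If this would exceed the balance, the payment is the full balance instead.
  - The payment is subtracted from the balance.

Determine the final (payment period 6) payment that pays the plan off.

Payment period 1: opening $8,194.60; interest $147.50 → $8,342.10; payment $147.50; balance $8,194.60
Payment period 2: opening $8,194.60; interest $147.50 → $8,342.10; payment $2,131.48; balance $6,210.62
Payment period 3: opening $6,210.62; interest $147.50 → $6,358.12; payment $2,131.48; balance $4,226.64
Payment period 4: opening $4,226.64; interest $147.50 → $4,374.14; payment $2,131.48; balance $2,242.66
Payment period 5: opening $2,242.66; interest $147.50 → $2,390.16; payment $2,131.48; balance $258.68
Payment period 6: opening $258.68; interest $147.50 → $406.18; payment $406.18; balance $0.00

$406.18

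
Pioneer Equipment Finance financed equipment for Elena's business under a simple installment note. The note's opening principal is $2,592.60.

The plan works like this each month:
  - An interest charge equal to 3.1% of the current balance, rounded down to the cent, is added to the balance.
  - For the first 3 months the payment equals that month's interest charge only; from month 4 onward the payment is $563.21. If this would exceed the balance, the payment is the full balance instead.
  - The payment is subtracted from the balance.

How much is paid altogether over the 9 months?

Month 1: opening $2,592.60; interest $80.37 → $2,672.97; payment $80.37; balance $2,592.60
Month 2: opening $2,592.60; interest $80.37 → $2,672.97; payment $80.37; balance $2,592.60
Month 3: opening $2,592.60; interest $80.37 → $2,672.97; payment $80.37; balance $2,592.60
Month 4: opening $2,592.60; interest $80.37 → $2,672.97; payment $563.21; balance $2,109.76
Month 5: opening $2,109.76; interest $65.40 → $2,175.16; payment $563.21; balance $1,611.95
Month 6: opening $1,611.95; interest $49.97 → $1,661.92; payment $563.21; balance $1,098.71
Month 7: opening $1,098.71; interest $34.06 → $1,132.77; payment $563.21; balance $569.56
Month 8: opening $569.56; interest $17.65 → $587.21; payment $563.21; balance $24.00
Month 9: opening $24.00; interest $0.74 → $24.74; payment $24.74; balance $0.00
Total paid: $3,081.90

$3,081.90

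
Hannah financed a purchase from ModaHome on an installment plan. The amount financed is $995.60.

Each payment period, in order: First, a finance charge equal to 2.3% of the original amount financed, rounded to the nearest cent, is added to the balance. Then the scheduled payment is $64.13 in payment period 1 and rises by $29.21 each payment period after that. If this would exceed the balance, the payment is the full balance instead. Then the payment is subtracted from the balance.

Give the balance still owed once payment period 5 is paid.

$497.35

Payment period 1: opening $995.60; interest $22.90 → $1,018.50; payment $64.13; balance $954.37
Payment period 2: opening $954.37; interest $22.90 → $977.27; payment $93.34; balance $883.93
Payment period 3: opening $883.93; interest $22.90 → $906.83; payment $122.55; balance $784.28
Payment period 4: opening $784.28; interest $22.90 → $807.18; payment $151.76; balance $655.42
Payment period 5: opening $655.42; interest $22.90 → $678.32; payment $180.97; balance $497.35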